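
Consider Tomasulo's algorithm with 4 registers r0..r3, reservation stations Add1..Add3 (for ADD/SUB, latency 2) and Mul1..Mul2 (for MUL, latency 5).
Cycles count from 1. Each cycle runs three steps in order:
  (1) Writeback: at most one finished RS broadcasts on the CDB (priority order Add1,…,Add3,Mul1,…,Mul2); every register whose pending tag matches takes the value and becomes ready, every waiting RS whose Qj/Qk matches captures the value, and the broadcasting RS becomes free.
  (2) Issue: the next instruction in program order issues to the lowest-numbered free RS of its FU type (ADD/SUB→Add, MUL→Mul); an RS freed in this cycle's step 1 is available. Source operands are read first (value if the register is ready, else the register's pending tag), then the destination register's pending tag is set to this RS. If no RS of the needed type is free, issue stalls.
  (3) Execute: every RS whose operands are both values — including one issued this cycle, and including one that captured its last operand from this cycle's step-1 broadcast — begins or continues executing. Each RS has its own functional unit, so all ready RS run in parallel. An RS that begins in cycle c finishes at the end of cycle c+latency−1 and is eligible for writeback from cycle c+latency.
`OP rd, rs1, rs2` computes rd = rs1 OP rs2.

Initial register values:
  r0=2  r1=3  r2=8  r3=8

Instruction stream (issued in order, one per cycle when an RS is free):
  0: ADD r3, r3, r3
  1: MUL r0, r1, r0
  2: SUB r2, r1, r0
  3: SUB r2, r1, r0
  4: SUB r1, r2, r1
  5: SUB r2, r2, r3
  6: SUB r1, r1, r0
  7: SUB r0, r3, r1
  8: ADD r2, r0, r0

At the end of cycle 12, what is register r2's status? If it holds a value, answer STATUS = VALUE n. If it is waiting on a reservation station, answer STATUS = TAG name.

STATUS = VALUE -19

c1: issue ADD r3<-Add1 | r0:2,r1:3,r2:8,r3:Add1
c2: issue MUL r0<-Mul1 | r0:Mul1,r1:3,r2:8,r3:Add1
c3: CDB Add1=16; issue SUB r2<-Add1 | r0:Mul1,r1:3,r2:Add1,r3:16
c4: issue SUB r2<-Add2 | r0:Mul1,r1:3,r2:Add2,r3:16
c5: issue SUB r1<-Add3 | r0:Mul1,r1:Add3,r2:Add2,r3:16
c6: stall | r0:Mul1,r1:Add3,r2:Add2,r3:16
c7: CDB Mul1=6; stall | r0:6,r1:Add3,r2:Add2,r3:16
c8: stall | r0:6,r1:Add3,r2:Add2,r3:16
c9: CDB Add1=-3; issue SUB r2<-Add1 | r0:6,r1:Add3,r2:Add1,r3:16
c10: CDB Add2=-3; issue SUB r1<-Add2 | r0:6,r1:Add2,r2:Add1,r3:16
c11: stall | r0:6,r1:Add2,r2:Add1,r3:16
c12: CDB Add1=-19; issue SUB r0<-Add1 | r0:Add1,r1:Add2,r2:-19,r3:16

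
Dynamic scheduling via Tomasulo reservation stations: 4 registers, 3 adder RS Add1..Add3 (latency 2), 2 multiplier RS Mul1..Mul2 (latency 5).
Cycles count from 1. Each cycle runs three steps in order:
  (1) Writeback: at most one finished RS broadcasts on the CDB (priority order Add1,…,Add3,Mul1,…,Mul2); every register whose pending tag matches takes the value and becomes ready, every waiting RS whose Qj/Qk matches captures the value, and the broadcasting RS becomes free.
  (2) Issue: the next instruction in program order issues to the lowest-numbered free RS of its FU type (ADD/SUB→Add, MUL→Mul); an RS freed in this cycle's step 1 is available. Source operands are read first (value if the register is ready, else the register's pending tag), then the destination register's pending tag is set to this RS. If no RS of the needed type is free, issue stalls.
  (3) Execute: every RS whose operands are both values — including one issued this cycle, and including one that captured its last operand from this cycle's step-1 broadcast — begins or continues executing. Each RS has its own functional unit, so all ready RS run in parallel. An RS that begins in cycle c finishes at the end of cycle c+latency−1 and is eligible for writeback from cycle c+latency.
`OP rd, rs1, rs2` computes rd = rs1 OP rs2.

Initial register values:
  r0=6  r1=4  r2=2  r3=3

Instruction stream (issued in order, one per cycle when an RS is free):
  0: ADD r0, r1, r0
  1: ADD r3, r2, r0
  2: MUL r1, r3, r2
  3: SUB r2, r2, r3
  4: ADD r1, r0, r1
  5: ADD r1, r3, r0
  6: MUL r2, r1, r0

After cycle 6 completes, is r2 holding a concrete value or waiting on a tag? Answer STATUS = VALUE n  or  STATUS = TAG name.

STATUS = TAG Add1

c1: issue ADD r0<-Add1 | r0:Add1,r1:4,r2:2,r3:3
c2: issue ADD r3<-Add2 | r0:Add1,r1:4,r2:2,r3:Add2
c3: CDB Add1=10; issue MUL r1<-Mul1 | r0:10,r1:Mul1,r2:2,r3:Add2
c4: issue SUB r2<-Add1 | r0:10,r1:Mul1,r2:Add1,r3:Add2
c5: CDB Add2=12; issue ADD r1<-Add2 | r0:10,r1:Add2,r2:Add1,r3:12
c6: issue ADD r1<-Add3 | r0:10,r1:Add3,r2:Add1,r3:12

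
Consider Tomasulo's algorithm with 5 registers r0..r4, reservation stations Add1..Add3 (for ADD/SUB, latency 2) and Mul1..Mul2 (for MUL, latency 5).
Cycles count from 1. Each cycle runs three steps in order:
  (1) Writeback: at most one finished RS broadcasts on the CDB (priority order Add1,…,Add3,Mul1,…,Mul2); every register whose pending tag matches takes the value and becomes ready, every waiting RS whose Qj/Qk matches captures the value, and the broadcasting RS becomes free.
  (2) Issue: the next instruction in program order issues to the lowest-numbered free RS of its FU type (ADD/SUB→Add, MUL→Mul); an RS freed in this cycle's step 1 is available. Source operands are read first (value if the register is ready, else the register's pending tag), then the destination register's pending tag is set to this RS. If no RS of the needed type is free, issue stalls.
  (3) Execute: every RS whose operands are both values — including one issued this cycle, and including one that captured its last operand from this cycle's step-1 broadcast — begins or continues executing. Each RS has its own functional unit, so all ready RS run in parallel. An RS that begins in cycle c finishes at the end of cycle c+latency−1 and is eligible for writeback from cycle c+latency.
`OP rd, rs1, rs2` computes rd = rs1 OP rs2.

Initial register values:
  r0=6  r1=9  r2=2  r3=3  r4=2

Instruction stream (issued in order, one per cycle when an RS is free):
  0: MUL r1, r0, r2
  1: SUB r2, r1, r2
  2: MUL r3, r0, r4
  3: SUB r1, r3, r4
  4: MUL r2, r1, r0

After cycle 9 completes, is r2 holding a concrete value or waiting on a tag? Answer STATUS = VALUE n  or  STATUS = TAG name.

cycle 1: issue MUL r1<-Mul1 // r0:6,r1:Mul1,r2:2,r3:3,r4:2
cycle 2: issue SUB r2<-Add1 // r0:6,r1:Mul1,r2:Add1,r3:3,r4:2
cycle 3: issue MUL r3<-Mul2 // r0:6,r1:Mul1,r2:Add1,r3:Mul2,r4:2
cycle 4: issue SUB r1<-Add2 // r0:6,r1:Add2,r2:Add1,r3:Mul2,r4:2
cycle 5: stall // r0:6,r1:Add2,r2:Add1,r3:Mul2,r4:2
cycle 6: CDB Mul1=12; issue MUL r2<-Mul1 // r0:6,r1:Add2,r2:Mul1,r3:Mul2,r4:2
cycle 7: - // r0:6,r1:Add2,r2:Mul1,r3:Mul2,r4:2
cycle 8: CDB Add1=10 // r0:6,r1:Add2,r2:Mul1,r3:Mul2,r4:2
cycle 9: CDB Mul2=12 // r0:6,r1:Add2,r2:Mul1,r3:12,r4:2

STATUS = TAG Mul1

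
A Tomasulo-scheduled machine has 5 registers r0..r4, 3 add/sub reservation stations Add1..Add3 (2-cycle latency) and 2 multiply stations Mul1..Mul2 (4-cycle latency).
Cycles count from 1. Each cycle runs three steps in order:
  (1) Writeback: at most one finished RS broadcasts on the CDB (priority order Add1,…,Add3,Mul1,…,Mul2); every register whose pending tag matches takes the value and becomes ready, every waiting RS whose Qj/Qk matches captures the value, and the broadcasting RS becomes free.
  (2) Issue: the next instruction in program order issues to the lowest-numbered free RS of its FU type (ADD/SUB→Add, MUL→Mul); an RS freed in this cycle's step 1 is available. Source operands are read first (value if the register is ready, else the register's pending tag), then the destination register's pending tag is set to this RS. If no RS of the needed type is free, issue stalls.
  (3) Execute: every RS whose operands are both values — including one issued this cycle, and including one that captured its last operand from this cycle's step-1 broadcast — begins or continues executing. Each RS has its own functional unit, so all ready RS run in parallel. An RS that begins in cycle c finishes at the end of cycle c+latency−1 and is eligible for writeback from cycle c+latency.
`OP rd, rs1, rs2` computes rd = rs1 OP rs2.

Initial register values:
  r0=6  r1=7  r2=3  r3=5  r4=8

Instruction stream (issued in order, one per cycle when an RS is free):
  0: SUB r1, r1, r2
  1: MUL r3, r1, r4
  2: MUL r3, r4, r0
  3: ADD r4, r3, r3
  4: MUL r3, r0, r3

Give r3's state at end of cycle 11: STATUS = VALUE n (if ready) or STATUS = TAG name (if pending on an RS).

cycle 1: issue SUB r1<-Add1 // r0:6,r1:Add1,r2:3,r3:5,r4:8
cycle 2: issue MUL r3<-Mul1 // r0:6,r1:Add1,r2:3,r3:Mul1,r4:8
cycle 3: CDB Add1=4; issue MUL r3<-Mul2 // r0:6,r1:4,r2:3,r3:Mul2,r4:8
cycle 4: issue ADD r4<-Add1 // r0:6,r1:4,r2:3,r3:Mul2,r4:Add1
cycle 5: stall // r0:6,r1:4,r2:3,r3:Mul2,r4:Add1
cycle 6: stall // r0:6,r1:4,r2:3,r3:Mul2,r4:Add1
cycle 7: CDB Mul1=32; issue MUL r3<-Mul1 // r0:6,r1:4,r2:3,r3:Mul1,r4:Add1
cycle 8: CDB Mul2=48 // r0:6,r1:4,r2:3,r3:Mul1,r4:Add1
cycle 9: - // r0:6,r1:4,r2:3,r3:Mul1,r4:Add1
cycle 10: CDB Add1=96 // r0:6,r1:4,r2:3,r3:Mul1,r4:96
cycle 11: - // r0:6,r1:4,r2:3,r3:Mul1,r4:96

STATUS = TAG Mul1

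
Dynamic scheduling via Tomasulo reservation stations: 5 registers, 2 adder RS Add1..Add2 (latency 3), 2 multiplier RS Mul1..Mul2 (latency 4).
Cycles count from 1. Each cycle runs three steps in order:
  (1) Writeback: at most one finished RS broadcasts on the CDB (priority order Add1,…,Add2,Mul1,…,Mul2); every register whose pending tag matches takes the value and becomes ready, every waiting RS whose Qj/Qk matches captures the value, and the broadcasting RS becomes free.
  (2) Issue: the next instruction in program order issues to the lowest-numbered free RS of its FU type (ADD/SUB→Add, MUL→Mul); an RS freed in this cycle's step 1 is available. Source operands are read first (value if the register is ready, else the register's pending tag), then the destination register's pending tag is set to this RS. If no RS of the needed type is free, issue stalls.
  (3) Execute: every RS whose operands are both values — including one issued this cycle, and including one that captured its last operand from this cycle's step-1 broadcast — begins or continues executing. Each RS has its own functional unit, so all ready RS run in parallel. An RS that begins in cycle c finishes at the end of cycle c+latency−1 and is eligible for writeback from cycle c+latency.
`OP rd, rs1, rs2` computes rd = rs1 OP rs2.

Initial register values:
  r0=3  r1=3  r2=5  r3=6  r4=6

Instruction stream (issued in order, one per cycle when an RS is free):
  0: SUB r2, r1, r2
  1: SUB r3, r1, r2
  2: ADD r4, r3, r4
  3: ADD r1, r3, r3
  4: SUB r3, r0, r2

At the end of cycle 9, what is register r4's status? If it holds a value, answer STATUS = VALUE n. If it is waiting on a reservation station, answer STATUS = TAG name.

STATUS = TAG Add1

  c1: issue SUB r2<-Add1  regs: r0:3,r1:3,r2:Add1,r3:6,r4:6
  c2: issue SUB r3<-Add2  regs: r0:3,r1:3,r2:Add1,r3:Add2,r4:6
  c3: stall  regs: r0:3,r1:3,r2:Add1,r3:Add2,r4:6
  c4: CDB Add1=-2; issue ADD r4<-Add1  regs: r0:3,r1:3,r2:-2,r3:Add2,r4:Add1
  c5: stall  regs: r0:3,r1:3,r2:-2,r3:Add2,r4:Add1
  c6: stall  regs: r0:3,r1:3,r2:-2,r3:Add2,r4:Add1
  c7: CDB Add2=5; issue ADD r1<-Add2  regs: r0:3,r1:Add2,r2:-2,r3:5,r4:Add1
  c8: stall  regs: r0:3,r1:Add2,r2:-2,r3:5,r4:Add1
  c9: stall  regs: r0:3,r1:Add2,r2:-2,r3:5,r4:Add1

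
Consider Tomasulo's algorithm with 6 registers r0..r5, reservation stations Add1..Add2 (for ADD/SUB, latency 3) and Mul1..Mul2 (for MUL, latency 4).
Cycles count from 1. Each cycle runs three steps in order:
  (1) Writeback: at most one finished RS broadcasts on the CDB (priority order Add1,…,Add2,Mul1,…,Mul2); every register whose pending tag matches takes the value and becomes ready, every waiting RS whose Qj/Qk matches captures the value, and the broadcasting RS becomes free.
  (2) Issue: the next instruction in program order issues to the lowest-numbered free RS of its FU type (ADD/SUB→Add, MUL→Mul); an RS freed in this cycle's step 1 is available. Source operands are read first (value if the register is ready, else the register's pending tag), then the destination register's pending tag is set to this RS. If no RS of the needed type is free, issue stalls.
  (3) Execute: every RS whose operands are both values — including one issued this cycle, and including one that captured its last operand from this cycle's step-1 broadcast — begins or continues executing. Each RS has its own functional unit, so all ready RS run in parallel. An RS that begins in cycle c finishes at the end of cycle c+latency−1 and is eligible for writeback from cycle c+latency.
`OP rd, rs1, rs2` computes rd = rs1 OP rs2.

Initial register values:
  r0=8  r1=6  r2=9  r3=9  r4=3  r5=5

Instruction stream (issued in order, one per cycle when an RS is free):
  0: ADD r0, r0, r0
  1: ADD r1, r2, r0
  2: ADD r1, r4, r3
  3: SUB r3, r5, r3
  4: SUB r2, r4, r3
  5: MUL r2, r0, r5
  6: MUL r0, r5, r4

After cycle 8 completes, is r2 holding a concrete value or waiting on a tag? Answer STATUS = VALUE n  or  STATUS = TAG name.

STATUS = TAG Add2

  c1: issue ADD r0<-Add1  regs: r0:Add1,r1:6,r2:9,r3:9,r4:3,r5:5
  c2: issue ADD r1<-Add2  regs: r0:Add1,r1:Add2,r2:9,r3:9,r4:3,r5:5
  c3: stall  regs: r0:Add1,r1:Add2,r2:9,r3:9,r4:3,r5:5
  c4: CDB Add1=16; issue ADD r1<-Add1  regs: r0:16,r1:Add1,r2:9,r3:9,r4:3,r5:5
  c5: stall  regs: r0:16,r1:Add1,r2:9,r3:9,r4:3,r5:5
  c6: stall  regs: r0:16,r1:Add1,r2:9,r3:9,r4:3,r5:5
  c7: CDB Add1=12; issue SUB r3<-Add1  regs: r0:16,r1:12,r2:9,r3:Add1,r4:3,r5:5
  c8: CDB Add2=25; issue SUB r2<-Add2  regs: r0:16,r1:12,r2:Add2,r3:Add1,r4:3,r5:5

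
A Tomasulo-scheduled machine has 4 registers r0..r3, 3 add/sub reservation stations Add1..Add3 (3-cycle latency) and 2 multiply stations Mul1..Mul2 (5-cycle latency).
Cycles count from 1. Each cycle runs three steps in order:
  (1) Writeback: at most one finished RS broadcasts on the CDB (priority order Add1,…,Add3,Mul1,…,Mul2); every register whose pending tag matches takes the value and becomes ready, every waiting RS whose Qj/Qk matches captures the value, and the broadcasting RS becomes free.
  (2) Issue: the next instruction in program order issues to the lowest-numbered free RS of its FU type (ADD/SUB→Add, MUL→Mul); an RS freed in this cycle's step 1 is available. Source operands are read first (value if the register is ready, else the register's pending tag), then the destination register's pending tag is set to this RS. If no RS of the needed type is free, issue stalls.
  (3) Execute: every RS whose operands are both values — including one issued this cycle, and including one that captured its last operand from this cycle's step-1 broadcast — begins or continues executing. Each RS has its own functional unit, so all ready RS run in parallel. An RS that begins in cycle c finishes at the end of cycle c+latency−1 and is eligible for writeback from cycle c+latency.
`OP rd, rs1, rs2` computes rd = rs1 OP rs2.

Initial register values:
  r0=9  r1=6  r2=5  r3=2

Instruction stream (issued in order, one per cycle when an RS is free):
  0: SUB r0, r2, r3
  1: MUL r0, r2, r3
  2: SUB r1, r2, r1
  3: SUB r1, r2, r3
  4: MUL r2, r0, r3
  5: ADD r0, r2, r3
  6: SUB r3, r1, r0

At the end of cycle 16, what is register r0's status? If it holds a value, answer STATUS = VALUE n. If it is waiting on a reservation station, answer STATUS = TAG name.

  c1: issue SUB r0<-Add1  regs: r0:Add1,r1:6,r2:5,r3:2
  c2: issue MUL r0<-Mul1  regs: r0:Mul1,r1:6,r2:5,r3:2
  c3: issue SUB r1<-Add2  regs: r0:Mul1,r1:Add2,r2:5,r3:2
  c4: CDB Add1=3; issue SUB r1<-Add1  regs: r0:Mul1,r1:Add1,r2:5,r3:2
  c5: issue MUL r2<-Mul2  regs: r0:Mul1,r1:Add1,r2:Mul2,r3:2
  c6: CDB Add2=-1; issue ADD r0<-Add2  regs: r0:Add2,r1:Add1,r2:Mul2,r3:2
  c7: CDB Add1=3; issue SUB r3<-Add1  regs: r0:Add2,r1:3,r2:Mul2,r3:Add1
  c8: CDB Mul1=10  regs: r0:Add2,r1:3,r2:Mul2,r3:Add1
  c9: -  regs: r0:Add2,r1:3,r2:Mul2,r3:Add1
  c10: -  regs: r0:Add2,r1:3,r2:Mul2,r3:Add1
  c11: -  regs: r0:Add2,r1:3,r2:Mul2,r3:Add1
  c12: -  regs: r0:Add2,r1:3,r2:Mul2,r3:Add1
  c13: CDB Mul2=20  regs: r0:Add2,r1:3,r2:20,r3:Add1
  c14: -  regs: r0:Add2,r1:3,r2:20,r3:Add1
  c15: -  regs: r0:Add2,r1:3,r2:20,r3:Add1
  c16: CDB Add2=22  regs: r0:22,r1:3,r2:20,r3:Add1

STATUS = VALUE 22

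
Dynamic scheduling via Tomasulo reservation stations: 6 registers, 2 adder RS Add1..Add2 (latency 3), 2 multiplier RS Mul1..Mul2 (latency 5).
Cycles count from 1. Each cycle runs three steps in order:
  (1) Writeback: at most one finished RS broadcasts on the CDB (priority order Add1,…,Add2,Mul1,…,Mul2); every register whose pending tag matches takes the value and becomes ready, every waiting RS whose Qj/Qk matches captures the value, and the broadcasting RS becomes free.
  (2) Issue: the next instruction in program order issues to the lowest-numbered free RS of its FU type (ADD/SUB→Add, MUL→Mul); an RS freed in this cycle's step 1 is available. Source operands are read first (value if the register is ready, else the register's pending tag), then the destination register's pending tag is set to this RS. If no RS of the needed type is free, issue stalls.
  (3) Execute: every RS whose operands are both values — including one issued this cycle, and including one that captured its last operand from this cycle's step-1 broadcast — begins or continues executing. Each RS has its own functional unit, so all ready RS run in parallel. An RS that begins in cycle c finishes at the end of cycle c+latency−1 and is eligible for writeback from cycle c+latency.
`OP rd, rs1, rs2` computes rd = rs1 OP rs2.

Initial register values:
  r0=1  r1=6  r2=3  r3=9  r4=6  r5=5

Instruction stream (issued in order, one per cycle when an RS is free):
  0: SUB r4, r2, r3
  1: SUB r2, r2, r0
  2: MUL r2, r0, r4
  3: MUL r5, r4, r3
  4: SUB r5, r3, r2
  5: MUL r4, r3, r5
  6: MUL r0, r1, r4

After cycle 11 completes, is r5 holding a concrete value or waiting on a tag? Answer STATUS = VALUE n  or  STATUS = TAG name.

cycle 1: issue SUB r4<-Add1 // r0:1,r1:6,r2:3,r3:9,r4:Add1,r5:5
cycle 2: issue SUB r2<-Add2 // r0:1,r1:6,r2:Add2,r3:9,r4:Add1,r5:5
cycle 3: issue MUL r2<-Mul1 // r0:1,r1:6,r2:Mul1,r3:9,r4:Add1,r5:5
cycle 4: CDB Add1=-6; issue MUL r5<-Mul2 // r0:1,r1:6,r2:Mul1,r3:9,r4:-6,r5:Mul2
cycle 5: CDB Add2=2; issue SUB r5<-Add1 // r0:1,r1:6,r2:Mul1,r3:9,r4:-6,r5:Add1
cycle 6: stall // r0:1,r1:6,r2:Mul1,r3:9,r4:-6,r5:Add1
cycle 7: stall // r0:1,r1:6,r2:Mul1,r3:9,r4:-6,r5:Add1
cycle 8: stall // r0:1,r1:6,r2:Mul1,r3:9,r4:-6,r5:Add1
cycle 9: CDB Mul1=-6; issue MUL r4<-Mul1 // r0:1,r1:6,r2:-6,r3:9,r4:Mul1,r5:Add1
cycle 10: CDB Mul2=-54; issue MUL r0<-Mul2 // r0:Mul2,r1:6,r2:-6,r3:9,r4:Mul1,r5:Add1
cycle 11: - // r0:Mul2,r1:6,r2:-6,r3:9,r4:Mul1,r5:Add1

STATUS = TAG Add1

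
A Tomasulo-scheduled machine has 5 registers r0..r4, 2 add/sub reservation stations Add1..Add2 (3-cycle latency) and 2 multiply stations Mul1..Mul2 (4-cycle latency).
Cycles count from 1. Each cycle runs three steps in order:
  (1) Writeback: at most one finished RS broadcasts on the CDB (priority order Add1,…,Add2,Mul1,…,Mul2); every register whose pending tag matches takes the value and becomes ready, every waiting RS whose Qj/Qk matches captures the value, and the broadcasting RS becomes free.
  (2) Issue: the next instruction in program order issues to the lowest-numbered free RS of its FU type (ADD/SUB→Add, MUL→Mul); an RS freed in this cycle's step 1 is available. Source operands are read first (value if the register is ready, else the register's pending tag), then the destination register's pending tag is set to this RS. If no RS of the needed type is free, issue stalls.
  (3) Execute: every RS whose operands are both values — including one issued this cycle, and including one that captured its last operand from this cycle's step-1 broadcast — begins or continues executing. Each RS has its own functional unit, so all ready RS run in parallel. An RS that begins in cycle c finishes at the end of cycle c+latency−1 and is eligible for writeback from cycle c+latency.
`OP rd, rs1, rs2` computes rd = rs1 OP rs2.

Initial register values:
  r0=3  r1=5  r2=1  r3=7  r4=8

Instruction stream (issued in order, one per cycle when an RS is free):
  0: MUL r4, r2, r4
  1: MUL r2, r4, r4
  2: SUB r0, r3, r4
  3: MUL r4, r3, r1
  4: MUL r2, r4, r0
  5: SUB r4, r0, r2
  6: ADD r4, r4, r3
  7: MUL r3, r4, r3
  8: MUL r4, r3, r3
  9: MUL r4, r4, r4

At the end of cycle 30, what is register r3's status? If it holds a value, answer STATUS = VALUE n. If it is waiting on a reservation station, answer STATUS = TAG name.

cycle 1: issue MUL r4<-Mul1 // r0:3,r1:5,r2:1,r3:7,r4:Mul1
cycle 2: issue MUL r2<-Mul2 // r0:3,r1:5,r2:Mul2,r3:7,r4:Mul1
cycle 3: issue SUB r0<-Add1 // r0:Add1,r1:5,r2:Mul2,r3:7,r4:Mul1
cycle 4: stall // r0:Add1,r1:5,r2:Mul2,r3:7,r4:Mul1
cycle 5: CDB Mul1=8; issue MUL r4<-Mul1 // r0:Add1,r1:5,r2:Mul2,r3:7,r4:Mul1
cycle 6: stall // r0:Add1,r1:5,r2:Mul2,r3:7,r4:Mul1
cycle 7: stall // r0:Add1,r1:5,r2:Mul2,r3:7,r4:Mul1
cycle 8: CDB Add1=-1; stall // r0:-1,r1:5,r2:Mul2,r3:7,r4:Mul1
cycle 9: CDB Mul1=35; issue MUL r2<-Mul1 // r0:-1,r1:5,r2:Mul1,r3:7,r4:35
cycle 10: CDB Mul2=64; issue SUB r4<-Add1 // r0:-1,r1:5,r2:Mul1,r3:7,r4:Add1
cycle 11: issue ADD r4<-Add2 // r0:-1,r1:5,r2:Mul1,r3:7,r4:Add2
cycle 12: issue MUL r3<-Mul2 // r0:-1,r1:5,r2:Mul1,r3:Mul2,r4:Add2
cycle 13: CDB Mul1=-35; issue MUL r4<-Mul1 // r0:-1,r1:5,r2:-35,r3:Mul2,r4:Mul1
cycle 14: stall // r0:-1,r1:5,r2:-35,r3:Mul2,r4:Mul1
cycle 15: stall // r0:-1,r1:5,r2:-35,r3:Mul2,r4:Mul1
cycle 16: CDB Add1=34; stall // r0:-1,r1:5,r2:-35,r3:Mul2,r4:Mul1
cycle 17: stall // r0:-1,r1:5,r2:-35,r3:Mul2,r4:Mul1
cycle 18: stall // r0:-1,r1:5,r2:-35,r3:Mul2,r4:Mul1
cycle 19: CDB Add2=41; stall // r0:-1,r1:5,r2:-35,r3:Mul2,r4:Mul1
cycle 20: stall // r0:-1,r1:5,r2:-35,r3:Mul2,r4:Mul1
cycle 21: stall // r0:-1,r1:5,r2:-35,r3:Mul2,r4:Mul1
cycle 22: stall // r0:-1,r1:5,r2:-35,r3:Mul2,r4:Mul1
cycle 23: CDB Mul2=287; issue MUL r4<-Mul2 // r0:-1,r1:5,r2:-35,r3:287,r4:Mul2
cycle 24: - // r0:-1,r1:5,r2:-35,r3:287,r4:Mul2
cycle 25: - // r0:-1,r1:5,r2:-35,r3:287,r4:Mul2
cycle 26: - // r0:-1,r1:5,r2:-35,r3:287,r4:Mul2
cycle 27: CDB Mul1=82369 // r0:-1,r1:5,r2:-35,r3:287,r4:Mul2
cycle 28: - // r0:-1,r1:5,r2:-35,r3:287,r4:Mul2
cycle 29: - // r0:-1,r1:5,r2:-35,r3:287,r4:Mul2
cycle 30: - // r0:-1,r1:5,r2:-35,r3:287,r4:Mul2

STATUS = VALUE 287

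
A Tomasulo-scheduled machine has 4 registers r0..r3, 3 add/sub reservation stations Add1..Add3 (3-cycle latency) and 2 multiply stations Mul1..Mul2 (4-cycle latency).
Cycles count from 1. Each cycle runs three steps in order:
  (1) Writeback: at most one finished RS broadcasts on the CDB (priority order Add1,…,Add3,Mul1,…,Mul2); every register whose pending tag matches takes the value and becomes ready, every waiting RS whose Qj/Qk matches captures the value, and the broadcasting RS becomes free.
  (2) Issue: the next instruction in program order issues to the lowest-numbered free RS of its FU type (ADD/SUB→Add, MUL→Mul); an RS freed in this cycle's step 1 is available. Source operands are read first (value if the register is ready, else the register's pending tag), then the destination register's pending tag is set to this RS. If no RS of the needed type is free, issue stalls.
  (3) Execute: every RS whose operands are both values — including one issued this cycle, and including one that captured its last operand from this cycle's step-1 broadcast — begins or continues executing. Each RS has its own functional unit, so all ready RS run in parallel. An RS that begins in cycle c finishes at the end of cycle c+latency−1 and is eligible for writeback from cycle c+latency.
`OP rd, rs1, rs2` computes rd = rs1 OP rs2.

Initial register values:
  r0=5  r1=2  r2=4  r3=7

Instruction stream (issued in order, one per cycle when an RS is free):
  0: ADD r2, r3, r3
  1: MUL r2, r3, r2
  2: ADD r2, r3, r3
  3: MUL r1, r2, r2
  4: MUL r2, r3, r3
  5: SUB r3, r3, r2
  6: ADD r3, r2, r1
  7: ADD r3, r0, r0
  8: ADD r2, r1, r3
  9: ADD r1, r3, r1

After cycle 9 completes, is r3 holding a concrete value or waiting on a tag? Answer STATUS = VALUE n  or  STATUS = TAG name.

cycle 1: issue ADD r2<-Add1 // r0:5,r1:2,r2:Add1,r3:7
cycle 2: issue MUL r2<-Mul1 // r0:5,r1:2,r2:Mul1,r3:7
cycle 3: issue ADD r2<-Add2 // r0:5,r1:2,r2:Add2,r3:7
cycle 4: CDB Add1=14; issue MUL r1<-Mul2 // r0:5,r1:Mul2,r2:Add2,r3:7
cycle 5: stall // r0:5,r1:Mul2,r2:Add2,r3:7
cycle 6: CDB Add2=14; stall // r0:5,r1:Mul2,r2:14,r3:7
cycle 7: stall // r0:5,r1:Mul2,r2:14,r3:7
cycle 8: CDB Mul1=98; issue MUL r2<-Mul1 // r0:5,r1:Mul2,r2:Mul1,r3:7
cycle 9: issue SUB r3<-Add1 // r0:5,r1:Mul2,r2:Mul1,r3:Add1

STATUS = TAG Add1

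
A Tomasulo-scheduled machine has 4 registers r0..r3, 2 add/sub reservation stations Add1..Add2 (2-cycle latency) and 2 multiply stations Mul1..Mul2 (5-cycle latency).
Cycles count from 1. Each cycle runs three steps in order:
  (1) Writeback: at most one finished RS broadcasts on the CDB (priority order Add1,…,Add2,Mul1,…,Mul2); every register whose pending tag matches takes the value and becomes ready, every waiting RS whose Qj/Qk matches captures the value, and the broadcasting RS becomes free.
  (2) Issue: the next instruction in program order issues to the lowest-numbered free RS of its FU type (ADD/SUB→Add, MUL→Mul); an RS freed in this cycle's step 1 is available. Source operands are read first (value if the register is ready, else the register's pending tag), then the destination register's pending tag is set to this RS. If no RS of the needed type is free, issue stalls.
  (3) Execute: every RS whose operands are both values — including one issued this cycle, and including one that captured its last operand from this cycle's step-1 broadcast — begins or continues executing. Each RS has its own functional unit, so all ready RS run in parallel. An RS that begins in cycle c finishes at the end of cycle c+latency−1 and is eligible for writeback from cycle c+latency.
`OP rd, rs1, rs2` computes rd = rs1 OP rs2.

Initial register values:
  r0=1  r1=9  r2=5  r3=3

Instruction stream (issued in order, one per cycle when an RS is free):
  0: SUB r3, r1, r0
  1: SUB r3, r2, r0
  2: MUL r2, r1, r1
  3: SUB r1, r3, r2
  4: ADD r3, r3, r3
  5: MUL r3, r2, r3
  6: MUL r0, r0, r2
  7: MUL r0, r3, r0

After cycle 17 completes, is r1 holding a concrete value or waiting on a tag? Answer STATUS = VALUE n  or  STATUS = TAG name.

STATUS = VALUE -77

c1: issue SUB r3<-Add1 | r0:1,r1:9,r2:5,r3:Add1
c2: issue SUB r3<-Add2 | r0:1,r1:9,r2:5,r3:Add2
c3: CDB Add1=8; issue MUL r2<-Mul1 | r0:1,r1:9,r2:Mul1,r3:Add2
c4: CDB Add2=4; issue SUB r1<-Add1 | r0:1,r1:Add1,r2:Mul1,r3:4
c5: issue ADD r3<-Add2 | r0:1,r1:Add1,r2:Mul1,r3:Add2
c6: issue MUL r3<-Mul2 | r0:1,r1:Add1,r2:Mul1,r3:Mul2
c7: CDB Add2=8; stall | r0:1,r1:Add1,r2:Mul1,r3:Mul2
c8: CDB Mul1=81; issue MUL r0<-Mul1 | r0:Mul1,r1:Add1,r2:81,r3:Mul2
c9: stall | r0:Mul1,r1:Add1,r2:81,r3:Mul2
c10: CDB Add1=-77; stall | r0:Mul1,r1:-77,r2:81,r3:Mul2
c11: stall | r0:Mul1,r1:-77,r2:81,r3:Mul2
c12: stall | r0:Mul1,r1:-77,r2:81,r3:Mul2
c13: CDB Mul1=81; issue MUL r0<-Mul1 | r0:Mul1,r1:-77,r2:81,r3:Mul2
c14: CDB Mul2=648 | r0:Mul1,r1:-77,r2:81,r3:648
c15: - | r0:Mul1,r1:-77,r2:81,r3:648
c16: - | r0:Mul1,r1:-77,r2:81,r3:648
c17: - | r0:Mul1,r1:-77,r2:81,r3:648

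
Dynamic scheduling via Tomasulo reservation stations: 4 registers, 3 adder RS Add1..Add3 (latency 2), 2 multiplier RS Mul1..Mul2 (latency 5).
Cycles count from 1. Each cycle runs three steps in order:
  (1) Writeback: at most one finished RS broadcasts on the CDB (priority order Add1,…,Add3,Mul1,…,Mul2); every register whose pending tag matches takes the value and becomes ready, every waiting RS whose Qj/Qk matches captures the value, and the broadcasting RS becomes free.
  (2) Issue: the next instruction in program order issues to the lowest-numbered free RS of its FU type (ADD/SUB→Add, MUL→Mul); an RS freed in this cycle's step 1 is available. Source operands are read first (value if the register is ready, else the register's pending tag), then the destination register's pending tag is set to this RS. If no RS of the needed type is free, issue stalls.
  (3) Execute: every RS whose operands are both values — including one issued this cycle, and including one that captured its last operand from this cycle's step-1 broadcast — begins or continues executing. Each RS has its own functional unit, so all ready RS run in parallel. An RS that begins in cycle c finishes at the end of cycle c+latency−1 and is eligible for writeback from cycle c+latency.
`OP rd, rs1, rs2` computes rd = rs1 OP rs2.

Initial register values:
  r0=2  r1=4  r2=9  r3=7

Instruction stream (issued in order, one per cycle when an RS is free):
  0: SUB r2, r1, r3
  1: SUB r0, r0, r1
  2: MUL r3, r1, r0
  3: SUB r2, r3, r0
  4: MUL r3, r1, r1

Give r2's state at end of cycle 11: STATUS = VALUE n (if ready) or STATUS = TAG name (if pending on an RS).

STATUS = VALUE -6

c1: issue SUB r2<-Add1 | r0:2,r1:4,r2:Add1,r3:7
c2: issue SUB r0<-Add2 | r0:Add2,r1:4,r2:Add1,r3:7
c3: CDB Add1=-3; issue MUL r3<-Mul1 | r0:Add2,r1:4,r2:-3,r3:Mul1
c4: CDB Add2=-2; issue SUB r2<-Add1 | r0:-2,r1:4,r2:Add1,r3:Mul1
c5: issue MUL r3<-Mul2 | r0:-2,r1:4,r2:Add1,r3:Mul2
c6: - | r0:-2,r1:4,r2:Add1,r3:Mul2
c7: - | r0:-2,r1:4,r2:Add1,r3:Mul2
c8: - | r0:-2,r1:4,r2:Add1,r3:Mul2
c9: CDB Mul1=-8 | r0:-2,r1:4,r2:Add1,r3:Mul2
c10: CDB Mul2=16 | r0:-2,r1:4,r2:Add1,r3:16
c11: CDB Add1=-6 | r0:-2,r1:4,r2:-6,r3:16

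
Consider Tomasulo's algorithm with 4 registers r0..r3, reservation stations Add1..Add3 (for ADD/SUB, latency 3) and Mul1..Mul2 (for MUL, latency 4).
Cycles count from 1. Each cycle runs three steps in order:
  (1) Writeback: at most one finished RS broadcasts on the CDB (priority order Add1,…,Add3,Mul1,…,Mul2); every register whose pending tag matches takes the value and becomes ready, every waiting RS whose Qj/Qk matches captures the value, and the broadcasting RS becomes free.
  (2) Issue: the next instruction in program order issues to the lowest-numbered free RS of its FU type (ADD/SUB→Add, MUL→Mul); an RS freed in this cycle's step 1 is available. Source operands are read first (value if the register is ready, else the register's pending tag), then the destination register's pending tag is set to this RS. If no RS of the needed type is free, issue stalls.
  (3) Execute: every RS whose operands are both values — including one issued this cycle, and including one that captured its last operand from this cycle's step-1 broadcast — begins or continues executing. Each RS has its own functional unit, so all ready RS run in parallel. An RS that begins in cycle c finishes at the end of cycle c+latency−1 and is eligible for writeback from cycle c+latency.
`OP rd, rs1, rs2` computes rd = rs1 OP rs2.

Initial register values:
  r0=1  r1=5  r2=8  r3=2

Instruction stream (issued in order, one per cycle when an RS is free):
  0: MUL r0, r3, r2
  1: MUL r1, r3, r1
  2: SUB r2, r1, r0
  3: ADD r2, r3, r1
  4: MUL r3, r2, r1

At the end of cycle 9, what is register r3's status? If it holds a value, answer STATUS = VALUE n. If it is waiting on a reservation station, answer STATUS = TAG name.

  c1: issue MUL r0<-Mul1  regs: r0:Mul1,r1:5,r2:8,r3:2
  c2: issue MUL r1<-Mul2  regs: r0:Mul1,r1:Mul2,r2:8,r3:2
  c3: issue SUB r2<-Add1  regs: r0:Mul1,r1:Mul2,r2:Add1,r3:2
  c4: issue ADD r2<-Add2  regs: r0:Mul1,r1:Mul2,r2:Add2,r3:2
  c5: CDB Mul1=16; issue MUL r3<-Mul1  regs: r0:16,r1:Mul2,r2:Add2,r3:Mul1
  c6: CDB Mul2=10  regs: r0:16,r1:10,r2:Add2,r3:Mul1
  c7: -  regs: r0:16,r1:10,r2:Add2,r3:Mul1
  c8: -  regs: r0:16,r1:10,r2:Add2,r3:Mul1
  c9: CDB Add1=-6  regs: r0:16,r1:10,r2:Add2,r3:Mul1

STATUS = TAG Mul1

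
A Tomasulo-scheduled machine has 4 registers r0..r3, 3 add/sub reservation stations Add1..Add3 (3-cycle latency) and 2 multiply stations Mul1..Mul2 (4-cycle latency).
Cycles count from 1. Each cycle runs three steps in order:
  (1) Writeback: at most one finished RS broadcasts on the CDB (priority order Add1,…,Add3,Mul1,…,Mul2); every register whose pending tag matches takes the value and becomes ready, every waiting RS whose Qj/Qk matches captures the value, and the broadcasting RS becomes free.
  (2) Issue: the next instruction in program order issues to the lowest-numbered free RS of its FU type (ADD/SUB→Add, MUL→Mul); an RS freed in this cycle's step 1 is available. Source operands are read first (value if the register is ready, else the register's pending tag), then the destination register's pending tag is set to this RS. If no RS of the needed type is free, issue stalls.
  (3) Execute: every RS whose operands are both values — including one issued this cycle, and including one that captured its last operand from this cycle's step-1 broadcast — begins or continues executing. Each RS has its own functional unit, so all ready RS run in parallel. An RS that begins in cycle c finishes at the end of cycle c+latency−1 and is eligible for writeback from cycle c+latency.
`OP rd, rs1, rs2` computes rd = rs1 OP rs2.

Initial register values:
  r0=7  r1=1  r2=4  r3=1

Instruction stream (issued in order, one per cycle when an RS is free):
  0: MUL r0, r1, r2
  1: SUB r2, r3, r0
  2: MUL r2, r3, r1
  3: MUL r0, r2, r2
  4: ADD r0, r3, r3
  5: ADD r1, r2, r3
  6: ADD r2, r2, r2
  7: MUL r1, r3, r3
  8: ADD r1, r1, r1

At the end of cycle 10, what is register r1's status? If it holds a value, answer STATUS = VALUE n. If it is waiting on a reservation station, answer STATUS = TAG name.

c1: issue MUL r0<-Mul1 | r0:Mul1,r1:1,r2:4,r3:1
c2: issue SUB r2<-Add1 | r0:Mul1,r1:1,r2:Add1,r3:1
c3: issue MUL r2<-Mul2 | r0:Mul1,r1:1,r2:Mul2,r3:1
c4: stall | r0:Mul1,r1:1,r2:Mul2,r3:1
c5: CDB Mul1=4; issue MUL r0<-Mul1 | r0:Mul1,r1:1,r2:Mul2,r3:1
c6: issue ADD r0<-Add2 | r0:Add2,r1:1,r2:Mul2,r3:1
c7: CDB Mul2=1; issue ADD r1<-Add3 | r0:Add2,r1:Add3,r2:1,r3:1
c8: CDB Add1=-3; issue ADD r2<-Add1 | r0:Add2,r1:Add3,r2:Add1,r3:1
c9: CDB Add2=2; issue MUL r1<-Mul2 | r0:2,r1:Mul2,r2:Add1,r3:1
c10: CDB Add3=2; issue ADD r1<-Add2 | r0:2,r1:Add2,r2:Add1,r3:1

STATUS = TAG Add2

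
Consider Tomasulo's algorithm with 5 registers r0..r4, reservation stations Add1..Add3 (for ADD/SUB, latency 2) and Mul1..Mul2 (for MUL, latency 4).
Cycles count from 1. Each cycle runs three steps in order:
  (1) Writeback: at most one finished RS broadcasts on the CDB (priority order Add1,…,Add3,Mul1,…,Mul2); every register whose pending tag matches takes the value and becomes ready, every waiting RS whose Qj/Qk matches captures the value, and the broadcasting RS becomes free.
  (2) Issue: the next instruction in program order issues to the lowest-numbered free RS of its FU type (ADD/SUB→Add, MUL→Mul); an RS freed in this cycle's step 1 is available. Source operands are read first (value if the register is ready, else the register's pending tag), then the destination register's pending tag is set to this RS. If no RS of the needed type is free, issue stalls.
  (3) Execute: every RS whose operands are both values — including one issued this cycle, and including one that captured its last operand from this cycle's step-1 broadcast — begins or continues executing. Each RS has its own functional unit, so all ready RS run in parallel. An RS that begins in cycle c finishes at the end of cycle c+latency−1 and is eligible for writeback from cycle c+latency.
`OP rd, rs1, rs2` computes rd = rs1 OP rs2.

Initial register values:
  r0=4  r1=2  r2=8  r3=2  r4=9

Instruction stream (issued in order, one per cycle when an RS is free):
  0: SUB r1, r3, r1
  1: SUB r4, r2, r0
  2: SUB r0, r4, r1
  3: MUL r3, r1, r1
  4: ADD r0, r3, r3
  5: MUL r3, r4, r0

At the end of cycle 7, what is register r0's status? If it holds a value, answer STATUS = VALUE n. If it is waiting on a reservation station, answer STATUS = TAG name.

STATUS = TAG Add2

cycle 1: issue SUB r1<-Add1 // r0:4,r1:Add1,r2:8,r3:2,r4:9
cycle 2: issue SUB r4<-Add2 // r0:4,r1:Add1,r2:8,r3:2,r4:Add2
cycle 3: CDB Add1=0; issue SUB r0<-Add1 // r0:Add1,r1:0,r2:8,r3:2,r4:Add2
cycle 4: CDB Add2=4; issue MUL r3<-Mul1 // r0:Add1,r1:0,r2:8,r3:Mul1,r4:4
cycle 5: issue ADD r0<-Add2 // r0:Add2,r1:0,r2:8,r3:Mul1,r4:4
cycle 6: CDB Add1=4; issue MUL r3<-Mul2 // r0:Add2,r1:0,r2:8,r3:Mul2,r4:4
cycle 7: - // r0:Add2,r1:0,r2:8,r3:Mul2,r4:4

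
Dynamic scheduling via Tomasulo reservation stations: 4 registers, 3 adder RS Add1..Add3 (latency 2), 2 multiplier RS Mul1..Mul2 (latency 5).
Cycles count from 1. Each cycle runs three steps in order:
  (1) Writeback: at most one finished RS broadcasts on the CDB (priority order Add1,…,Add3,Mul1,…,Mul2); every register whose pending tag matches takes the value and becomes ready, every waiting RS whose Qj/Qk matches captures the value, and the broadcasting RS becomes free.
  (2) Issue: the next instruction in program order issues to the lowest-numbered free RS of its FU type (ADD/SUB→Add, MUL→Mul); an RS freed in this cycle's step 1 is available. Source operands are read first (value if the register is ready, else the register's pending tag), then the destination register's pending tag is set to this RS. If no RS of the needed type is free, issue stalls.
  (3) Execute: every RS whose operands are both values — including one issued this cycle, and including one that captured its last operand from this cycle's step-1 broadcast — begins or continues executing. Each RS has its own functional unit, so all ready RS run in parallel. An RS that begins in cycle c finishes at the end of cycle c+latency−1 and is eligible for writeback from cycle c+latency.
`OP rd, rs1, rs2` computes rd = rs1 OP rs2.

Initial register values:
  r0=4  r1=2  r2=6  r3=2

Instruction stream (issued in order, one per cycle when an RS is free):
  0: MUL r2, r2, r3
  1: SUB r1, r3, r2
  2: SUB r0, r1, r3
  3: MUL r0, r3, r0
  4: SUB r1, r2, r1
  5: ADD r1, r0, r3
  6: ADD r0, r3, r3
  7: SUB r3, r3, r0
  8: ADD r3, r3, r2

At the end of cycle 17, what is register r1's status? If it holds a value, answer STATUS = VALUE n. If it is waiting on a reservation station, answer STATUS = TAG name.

c1: issue MUL r2<-Mul1 | r0:4,r1:2,r2:Mul1,r3:2
c2: issue SUB r1<-Add1 | r0:4,r1:Add1,r2:Mul1,r3:2
c3: issue SUB r0<-Add2 | r0:Add2,r1:Add1,r2:Mul1,r3:2
c4: issue MUL r0<-Mul2 | r0:Mul2,r1:Add1,r2:Mul1,r3:2
c5: issue SUB r1<-Add3 | r0:Mul2,r1:Add3,r2:Mul1,r3:2
c6: CDB Mul1=12; stall | r0:Mul2,r1:Add3,r2:12,r3:2
c7: stall | r0:Mul2,r1:Add3,r2:12,r3:2
c8: CDB Add1=-10; issue ADD r1<-Add1 | r0:Mul2,r1:Add1,r2:12,r3:2
c9: stall | r0:Mul2,r1:Add1,r2:12,r3:2
c10: CDB Add2=-12; issue ADD r0<-Add2 | r0:Add2,r1:Add1,r2:12,r3:2
c11: CDB Add3=22; issue SUB r3<-Add3 | r0:Add2,r1:Add1,r2:12,r3:Add3
c12: CDB Add2=4; issue ADD r3<-Add2 | r0:4,r1:Add1,r2:12,r3:Add2
c13: - | r0:4,r1:Add1,r2:12,r3:Add2
c14: CDB Add3=-2 | r0:4,r1:Add1,r2:12,r3:Add2
c15: CDB Mul2=-24 | r0:4,r1:Add1,r2:12,r3:Add2
c16: CDB Add2=10 | r0:4,r1:Add1,r2:12,r3:10
c17: CDB Add1=-22 | r0:4,r1:-22,r2:12,r3:10

STATUS = VALUE -22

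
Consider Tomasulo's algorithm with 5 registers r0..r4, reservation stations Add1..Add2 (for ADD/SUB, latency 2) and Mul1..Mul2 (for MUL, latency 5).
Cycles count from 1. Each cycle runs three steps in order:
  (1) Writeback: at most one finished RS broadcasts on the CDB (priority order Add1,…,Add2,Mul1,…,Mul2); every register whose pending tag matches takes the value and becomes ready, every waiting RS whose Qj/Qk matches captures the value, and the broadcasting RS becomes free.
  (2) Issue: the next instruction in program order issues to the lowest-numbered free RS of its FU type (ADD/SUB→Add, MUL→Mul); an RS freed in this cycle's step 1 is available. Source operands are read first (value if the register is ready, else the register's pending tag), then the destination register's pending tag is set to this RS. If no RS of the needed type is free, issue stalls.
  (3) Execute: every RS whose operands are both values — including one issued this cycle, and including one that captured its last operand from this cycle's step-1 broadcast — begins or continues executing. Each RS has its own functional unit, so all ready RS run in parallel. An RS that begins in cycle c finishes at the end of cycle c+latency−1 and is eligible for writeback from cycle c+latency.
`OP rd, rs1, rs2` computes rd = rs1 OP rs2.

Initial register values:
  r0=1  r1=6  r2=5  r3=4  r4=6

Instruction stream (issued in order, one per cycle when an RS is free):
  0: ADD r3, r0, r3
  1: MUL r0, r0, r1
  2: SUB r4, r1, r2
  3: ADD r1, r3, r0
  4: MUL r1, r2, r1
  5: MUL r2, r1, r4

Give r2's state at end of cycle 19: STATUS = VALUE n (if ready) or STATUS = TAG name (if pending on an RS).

  c1: issue ADD r3<-Add1  regs: r0:1,r1:6,r2:5,r3:Add1,r4:6
  c2: issue MUL r0<-Mul1  regs: r0:Mul1,r1:6,r2:5,r3:Add1,r4:6
  c3: CDB Add1=5; issue SUB r4<-Add1  regs: r0:Mul1,r1:6,r2:5,r3:5,r4:Add1
  c4: issue ADD r1<-Add2  regs: r0:Mul1,r1:Add2,r2:5,r3:5,r4:Add1
  c5: CDB Add1=1; issue MUL r1<-Mul2  regs: r0:Mul1,r1:Mul2,r2:5,r3:5,r4:1
  c6: stall  regs: r0:Mul1,r1:Mul2,r2:5,r3:5,r4:1
  c7: CDB Mul1=6; issue MUL r2<-Mul1  regs: r0:6,r1:Mul2,r2:Mul1,r3:5,r4:1
  c8: -  regs: r0:6,r1:Mul2,r2:Mul1,r3:5,r4:1
  c9: CDB Add2=11  regs: r0:6,r1:Mul2,r2:Mul1,r3:5,r4:1
  c10: -  regs: r0:6,r1:Mul2,r2:Mul1,r3:5,r4:1
  c11: -  regs: r0:6,r1:Mul2,r2:Mul1,r3:5,r4:1
  c12: -  regs: r0:6,r1:Mul2,r2:Mul1,r3:5,r4:1
  c13: -  regs: r0:6,r1:Mul2,r2:Mul1,r3:5,r4:1
  c14: CDB Mul2=55  regs: r0:6,r1:55,r2:Mul1,r3:5,r4:1
  c15: -  regs: r0:6,r1:55,r2:Mul1,r3:5,r4:1
  c16: -  regs: r0:6,r1:55,r2:Mul1,r3:5,r4:1
  c17: -  regs: r0:6,r1:55,r2:Mul1,r3:5,r4:1
  c18: -  regs: r0:6,r1:55,r2:Mul1,r3:5,r4:1
  c19: CDB Mul1=55  regs: r0:6,r1:55,r2:55,r3:5,r4:1

STATUS = VALUE 55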